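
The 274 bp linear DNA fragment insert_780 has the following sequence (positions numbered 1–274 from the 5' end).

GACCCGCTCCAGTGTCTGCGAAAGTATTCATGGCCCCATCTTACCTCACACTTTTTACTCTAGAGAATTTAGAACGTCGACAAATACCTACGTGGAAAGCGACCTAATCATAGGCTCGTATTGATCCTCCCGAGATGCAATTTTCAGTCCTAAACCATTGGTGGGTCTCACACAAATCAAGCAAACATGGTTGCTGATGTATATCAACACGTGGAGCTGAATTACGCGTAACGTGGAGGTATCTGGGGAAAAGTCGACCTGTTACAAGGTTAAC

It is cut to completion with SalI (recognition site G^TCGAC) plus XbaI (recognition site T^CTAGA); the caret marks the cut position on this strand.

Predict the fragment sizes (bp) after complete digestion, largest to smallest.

SalI sites (GTCGAC) start at positions 76, 253.
SalI cuts after the first base of each site, so after positions 76, 253.
The XbaI site (TCTAGA) starts at position 59.
XbaI cuts after the first base of each site, so after position 59.
Combined cut positions: 59, 76, 253.
Linear molecule, 3 cuts → 4 fragments:
  1–59 → 59 bp
  60–76 → 17 bp
  77–253 → 177 bp
  254–274 → 21 bp
Sorted largest to smallest: 177, 59, 21, 17 bp.

177, 59, 21, 17 bp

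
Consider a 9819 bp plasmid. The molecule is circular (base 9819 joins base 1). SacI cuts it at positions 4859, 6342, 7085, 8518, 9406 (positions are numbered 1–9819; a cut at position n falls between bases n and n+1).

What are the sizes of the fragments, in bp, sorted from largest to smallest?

5272, 1483, 1433, 888, 743 bp

Circular molecule, 5 cuts → 5 fragments:
  6342 − 4859 = 1483 bp
  7085 − 6342 = 743 bp
  8518 − 7085 = 1433 bp
  9406 − 8518 = 888 bp
  wrap: 9819 − 9406 + 4859 = 5272 bp
Sorted largest to smallest: 5272, 1483, 1433, 888, 743 bp.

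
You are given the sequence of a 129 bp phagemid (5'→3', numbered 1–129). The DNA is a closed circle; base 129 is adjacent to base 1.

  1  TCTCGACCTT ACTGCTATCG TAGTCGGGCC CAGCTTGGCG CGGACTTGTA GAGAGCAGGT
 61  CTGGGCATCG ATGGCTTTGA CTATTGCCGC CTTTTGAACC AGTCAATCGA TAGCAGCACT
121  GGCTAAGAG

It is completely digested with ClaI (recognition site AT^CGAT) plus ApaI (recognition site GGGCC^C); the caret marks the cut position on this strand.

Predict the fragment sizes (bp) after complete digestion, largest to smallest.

ClaI sites (ATCGAT) start at positions 67, 106.
ClaI cuts after base 2 of each site, so after positions 68, 107.
The ApaI site (GGGCCC) starts at position 26.
ApaI cuts after base 5 of each site (before the last base), so after position 30.
Combined cut positions: 30, 68, 107.
Circular molecule, 3 cuts → 3 fragments:
  31–68 → 38 bp
  69–107 → 39 bp
  108–129 then 1–30 → 22 + 30 = 52 bp
Sorted largest to smallest: 52, 39, 38 bp.

52, 39, 38 bp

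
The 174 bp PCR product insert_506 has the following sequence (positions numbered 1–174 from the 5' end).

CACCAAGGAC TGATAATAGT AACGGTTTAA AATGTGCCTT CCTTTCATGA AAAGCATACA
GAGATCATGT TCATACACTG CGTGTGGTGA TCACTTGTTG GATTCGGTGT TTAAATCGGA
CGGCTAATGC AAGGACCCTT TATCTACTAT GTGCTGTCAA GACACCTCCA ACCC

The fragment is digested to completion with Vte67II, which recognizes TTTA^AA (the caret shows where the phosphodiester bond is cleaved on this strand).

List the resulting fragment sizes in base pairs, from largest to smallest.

Vte67II sites (TTTAAA) start at positions 26, 110.
Vte67II cuts after base 4 of each site, so after positions 29, 113.
Linear molecule, 2 cuts → 3 fragments:
  1–29 → 29 bp
  30–113 → 84 bp
  114–174 → 61 bp
Sorted largest to smallest: 84, 61, 29 bp.

84, 61, 29 bp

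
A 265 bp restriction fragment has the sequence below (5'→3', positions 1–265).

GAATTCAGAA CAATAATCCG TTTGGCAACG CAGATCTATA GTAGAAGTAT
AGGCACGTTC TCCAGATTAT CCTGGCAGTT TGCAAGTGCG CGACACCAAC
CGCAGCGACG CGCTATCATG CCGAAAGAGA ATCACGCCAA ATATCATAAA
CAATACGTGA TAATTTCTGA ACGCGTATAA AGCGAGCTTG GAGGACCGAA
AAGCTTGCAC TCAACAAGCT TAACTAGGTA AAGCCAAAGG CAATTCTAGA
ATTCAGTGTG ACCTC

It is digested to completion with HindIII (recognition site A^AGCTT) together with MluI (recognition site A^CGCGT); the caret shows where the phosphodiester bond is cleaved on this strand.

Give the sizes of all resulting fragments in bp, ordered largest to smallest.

HindIII sites (AAGCTT) start at positions 201, 216.
HindIII cuts after the first base of each site, so after positions 201, 216.
The MluI site (ACGCGT) starts at position 171.
MluI cuts after the first base of each site, so after position 171.
Combined cut positions: 171, 201, 216.
Linear molecule, 3 cuts → 4 fragments:
  1–171 → 171 bp
  172–201 → 30 bp
  202–216 → 15 bp
  217–265 → 49 bp
Sorted largest to smallest: 171, 49, 30, 15 bp.

171, 49, 30, 15 bp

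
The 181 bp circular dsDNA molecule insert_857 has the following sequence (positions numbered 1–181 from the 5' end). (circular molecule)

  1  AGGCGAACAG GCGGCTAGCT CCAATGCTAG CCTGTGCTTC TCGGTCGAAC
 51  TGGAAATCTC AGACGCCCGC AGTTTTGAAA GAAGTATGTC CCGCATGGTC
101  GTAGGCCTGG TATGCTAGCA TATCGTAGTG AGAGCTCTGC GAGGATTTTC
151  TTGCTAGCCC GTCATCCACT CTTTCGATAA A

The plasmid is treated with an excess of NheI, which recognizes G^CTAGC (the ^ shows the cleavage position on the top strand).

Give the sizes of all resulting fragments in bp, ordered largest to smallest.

NheI sites (GCTAGC) start at positions 14, 26, 114, 153.
NheI cuts after the first base of each site, so after positions 14, 26, 114, 153.
Circular molecule, 4 cuts → 4 fragments:
  15–26 → 12 bp
  27–114 → 88 bp
  115–153 → 39 bp
  154–181 then 1–14 → 28 + 14 = 42 bp
Sorted largest to smallest: 88, 42, 39, 12 bp.

88, 42, 39, 12 bp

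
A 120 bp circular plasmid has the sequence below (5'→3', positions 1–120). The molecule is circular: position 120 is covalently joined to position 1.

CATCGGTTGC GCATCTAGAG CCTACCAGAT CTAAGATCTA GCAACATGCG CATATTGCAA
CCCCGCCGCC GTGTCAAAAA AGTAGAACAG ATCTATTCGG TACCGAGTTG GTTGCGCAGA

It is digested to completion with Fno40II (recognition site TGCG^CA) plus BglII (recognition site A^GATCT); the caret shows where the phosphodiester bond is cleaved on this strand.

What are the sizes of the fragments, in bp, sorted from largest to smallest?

Fno40II sites (TGCGCA) start at positions 8, 47, 113.
Fno40II cuts after base 4 of each site, so after positions 11, 50, 116.
BglII sites (AGATCT) start at positions 27, 34, 89.
BglII cuts after the first base of each site, so after positions 27, 34, 89.
Combined cut positions: 11, 27, 34, 50, 89, 116.
Circular molecule, 6 cuts → 6 fragments:
  12–27 → 16 bp
  28–34 → 7 bp
  35–50 → 16 bp
  51–89 → 39 bp
  90–116 → 27 bp
  117–120 then 1–11 → 4 + 11 = 15 bp
Sorted largest to smallest: 39, 27, 16, 16, 15, 7 bp.

39, 27, 16, 16, 15, 7 bp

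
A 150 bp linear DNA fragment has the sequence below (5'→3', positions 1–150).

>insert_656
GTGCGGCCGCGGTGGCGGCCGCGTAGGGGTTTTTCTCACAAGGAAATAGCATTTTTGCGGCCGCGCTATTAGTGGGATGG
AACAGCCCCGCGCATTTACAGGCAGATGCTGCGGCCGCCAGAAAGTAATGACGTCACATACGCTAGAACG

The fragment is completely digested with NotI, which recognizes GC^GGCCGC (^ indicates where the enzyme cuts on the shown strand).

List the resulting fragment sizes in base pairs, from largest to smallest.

NotI sites (GCGGCCGC) start at positions 3, 15, 57, 111.
NotI cuts after base 2 of each site, so after positions 4, 16, 58, 112.
Linear molecule, 4 cuts → 5 fragments:
  1–4 → 4 bp
  5–16 → 12 bp
  17–58 → 42 bp
  59–112 → 54 bp
  113–150 → 38 bp
Sorted largest to smallest: 54, 42, 38, 12, 4 bp.

54, 42, 38, 12, 4 bp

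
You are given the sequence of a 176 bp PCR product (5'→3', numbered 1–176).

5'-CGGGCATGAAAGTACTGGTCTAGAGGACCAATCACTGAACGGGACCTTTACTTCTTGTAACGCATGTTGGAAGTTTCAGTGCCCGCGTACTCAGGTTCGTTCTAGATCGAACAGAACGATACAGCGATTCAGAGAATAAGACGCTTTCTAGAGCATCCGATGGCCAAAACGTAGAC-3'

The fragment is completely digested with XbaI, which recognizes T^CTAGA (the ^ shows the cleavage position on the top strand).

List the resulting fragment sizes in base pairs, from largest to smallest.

82, 46, 29, 19 bp

XbaI sites (TCTAGA) start at positions 19, 101, 147.
XbaI cuts after the first base of each site, so after positions 19, 101, 147.
Linear molecule, 3 cuts → 4 fragments:
  1–19 → 19 bp
  20–101 → 82 bp
  102–147 → 46 bp
  148–176 → 29 bp
Sorted largest to smallest: 82, 46, 29, 19 bp.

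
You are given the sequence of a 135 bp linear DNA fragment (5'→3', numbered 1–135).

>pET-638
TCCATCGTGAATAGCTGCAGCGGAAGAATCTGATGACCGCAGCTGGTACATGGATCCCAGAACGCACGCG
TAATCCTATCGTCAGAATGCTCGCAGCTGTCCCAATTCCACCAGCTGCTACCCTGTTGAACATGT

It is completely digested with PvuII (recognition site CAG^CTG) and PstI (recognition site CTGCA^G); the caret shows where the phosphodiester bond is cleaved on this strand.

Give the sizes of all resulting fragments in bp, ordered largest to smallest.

54, 23, 21, 19, 18 bp

PvuII sites (CAGCTG) start at positions 40, 94, 112.
PvuII cuts after base 3 of each site, so after positions 42, 96, 114.
The PstI site (CTGCAG) starts at position 15.
PstI cuts after base 5 of each site (before the last base), so after position 19.
Combined cut positions: 19, 42, 96, 114.
Linear molecule, 4 cuts → 5 fragments:
  1–19 → 19 bp
  20–42 → 23 bp
  43–96 → 54 bp
  97–114 → 18 bp
  115–135 → 21 bp
Sorted largest to smallest: 54, 23, 21, 19, 18 bp.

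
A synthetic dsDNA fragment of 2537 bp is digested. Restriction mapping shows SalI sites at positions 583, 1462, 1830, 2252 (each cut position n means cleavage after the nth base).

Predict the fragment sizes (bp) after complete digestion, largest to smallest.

879, 583, 422, 368, 285 bp

Linear molecule, 4 cuts → 5 fragments:
  583 − 0 = 583 bp
  1462 − 583 = 879 bp
  1830 − 1462 = 368 bp
  2252 − 1830 = 422 bp
  2537 − 2252 = 285 bp
Sorted largest to smallest: 879, 583, 422, 368, 285 bp.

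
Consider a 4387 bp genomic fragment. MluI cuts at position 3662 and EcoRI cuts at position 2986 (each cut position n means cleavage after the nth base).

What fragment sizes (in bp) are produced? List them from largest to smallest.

2986, 725, 676 bp

Combined cut positions (sorted): 2986, 3662.
Linear molecule, 2 cuts → 3 fragments:
  2986 − 0 = 2986 bp
  3662 − 2986 = 676 bp
  4387 − 3662 = 725 bp
Sorted largest to smallest: 2986, 725, 676 bp.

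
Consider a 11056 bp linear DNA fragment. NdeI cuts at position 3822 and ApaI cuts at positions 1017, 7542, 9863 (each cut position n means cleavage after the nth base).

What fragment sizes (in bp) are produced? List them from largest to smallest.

3720, 2805, 2321, 1193, 1017 bp

Combined cut positions (sorted): 1017, 3822, 7542, 9863.
Linear molecule, 4 cuts → 5 fragments:
  1017 − 0 = 1017 bp
  3822 − 1017 = 2805 bp
  7542 − 3822 = 3720 bp
  9863 − 7542 = 2321 bp
  11056 − 9863 = 1193 bp
Sorted largest to smallest: 3720, 2805, 2321, 1193, 1017 bp.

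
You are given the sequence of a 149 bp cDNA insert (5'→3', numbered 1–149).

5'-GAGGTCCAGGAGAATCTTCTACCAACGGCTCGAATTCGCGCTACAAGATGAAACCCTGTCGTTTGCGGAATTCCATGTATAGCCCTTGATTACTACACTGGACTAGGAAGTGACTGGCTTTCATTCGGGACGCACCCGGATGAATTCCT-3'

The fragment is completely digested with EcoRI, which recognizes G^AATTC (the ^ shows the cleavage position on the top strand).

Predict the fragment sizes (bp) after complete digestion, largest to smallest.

EcoRI sites (GAATTC) start at positions 32, 68, 142.
EcoRI cuts after the first base of each site, so after positions 32, 68, 142.
Linear molecule, 3 cuts → 4 fragments:
  1–32 → 32 bp
  33–68 → 36 bp
  69–142 → 74 bp
  143–149 → 7 bp
Sorted largest to smallest: 74, 36, 32, 7 bp.

74, 36, 32, 7 bp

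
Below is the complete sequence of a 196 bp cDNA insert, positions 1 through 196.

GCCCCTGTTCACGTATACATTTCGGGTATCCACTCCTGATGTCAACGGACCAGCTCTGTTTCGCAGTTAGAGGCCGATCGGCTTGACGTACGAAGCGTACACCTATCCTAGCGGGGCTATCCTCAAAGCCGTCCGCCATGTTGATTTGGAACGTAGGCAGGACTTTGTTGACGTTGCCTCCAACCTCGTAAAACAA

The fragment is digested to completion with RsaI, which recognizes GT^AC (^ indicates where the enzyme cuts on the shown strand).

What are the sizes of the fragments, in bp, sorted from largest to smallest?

98, 89, 9 bp

RsaI sites (GTAC) start at positions 88, 97.
RsaI cuts after base 2 of each site, so after positions 89, 98.
Linear molecule, 2 cuts → 3 fragments:
  1–89 → 89 bp
  90–98 → 9 bp
  99–196 → 98 bp
Sorted largest to smallest: 98, 89, 9 bp.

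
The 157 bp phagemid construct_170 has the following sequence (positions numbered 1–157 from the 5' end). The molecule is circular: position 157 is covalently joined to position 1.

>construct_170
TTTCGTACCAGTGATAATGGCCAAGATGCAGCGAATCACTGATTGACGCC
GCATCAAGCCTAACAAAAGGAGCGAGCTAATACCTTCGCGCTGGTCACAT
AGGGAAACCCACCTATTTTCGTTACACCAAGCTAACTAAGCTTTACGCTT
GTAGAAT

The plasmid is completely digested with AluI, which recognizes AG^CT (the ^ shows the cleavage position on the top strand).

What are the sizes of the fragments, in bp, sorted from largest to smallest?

93, 55, 9 bp

AluI sites (AGCT) start at positions 75, 130, 139.
AluI cuts after base 2 of each site, so after positions 76, 131, 140.
Circular molecule, 3 cuts → 3 fragments:
  77–131 → 55 bp
  132–140 → 9 bp
  141–157 then 1–76 → 17 + 76 = 93 bp
Sorted largest to smallest: 93, 55, 9 bp.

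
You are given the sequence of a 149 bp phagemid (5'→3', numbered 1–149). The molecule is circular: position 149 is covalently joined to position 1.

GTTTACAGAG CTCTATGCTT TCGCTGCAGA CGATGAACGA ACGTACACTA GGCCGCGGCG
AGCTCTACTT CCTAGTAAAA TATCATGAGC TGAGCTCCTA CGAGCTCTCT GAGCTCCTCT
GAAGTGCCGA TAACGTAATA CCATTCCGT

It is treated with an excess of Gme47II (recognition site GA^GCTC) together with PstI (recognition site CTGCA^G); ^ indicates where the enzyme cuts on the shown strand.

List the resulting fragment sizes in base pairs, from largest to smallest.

Gme47II sites (GAGCTC) start at positions 8, 60, 92, 102, 111.
Gme47II cuts after base 2 of each site, so after positions 9, 61, 93, 103, 112.
The PstI site (CTGCAG) starts at position 24.
PstI cuts after base 5 of each site (before the last base), so after position 28.
Combined cut positions: 9, 28, 61, 93, 103, 112.
Circular molecule, 6 cuts → 6 fragments:
  10–28 → 19 bp
  29–61 → 33 bp
  62–93 → 32 bp
  94–103 → 10 bp
  104–112 → 9 bp
  113–149 then 1–9 → 37 + 9 = 46 bp
Sorted largest to smallest: 46, 33, 32, 19, 10, 9 bp.

46, 33, 32, 19, 10, 9 bp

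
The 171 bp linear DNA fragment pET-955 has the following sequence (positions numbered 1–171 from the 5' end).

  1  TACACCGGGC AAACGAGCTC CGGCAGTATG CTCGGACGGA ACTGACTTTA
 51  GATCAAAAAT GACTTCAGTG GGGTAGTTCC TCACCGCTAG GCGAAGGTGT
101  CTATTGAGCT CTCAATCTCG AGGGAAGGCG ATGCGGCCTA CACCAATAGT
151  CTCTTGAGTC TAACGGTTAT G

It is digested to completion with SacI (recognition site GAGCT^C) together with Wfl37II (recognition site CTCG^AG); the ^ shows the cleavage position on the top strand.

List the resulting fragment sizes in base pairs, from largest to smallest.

91, 51, 19, 10 bp

SacI sites (GAGCTC) start at positions 15, 106.
SacI cuts after base 5 of each site (before the last base), so after positions 19, 110.
The Wfl37II site (CTCGAG) starts at position 117.
Wfl37II cuts after base 4 of each site, so after position 120.
Combined cut positions: 19, 110, 120.
Linear molecule, 3 cuts → 4 fragments:
  1–19 → 19 bp
  20–110 → 91 bp
  111–120 → 10 bp
  121–171 → 51 bp
Sorted largest to smallest: 91, 51, 19, 10 bp.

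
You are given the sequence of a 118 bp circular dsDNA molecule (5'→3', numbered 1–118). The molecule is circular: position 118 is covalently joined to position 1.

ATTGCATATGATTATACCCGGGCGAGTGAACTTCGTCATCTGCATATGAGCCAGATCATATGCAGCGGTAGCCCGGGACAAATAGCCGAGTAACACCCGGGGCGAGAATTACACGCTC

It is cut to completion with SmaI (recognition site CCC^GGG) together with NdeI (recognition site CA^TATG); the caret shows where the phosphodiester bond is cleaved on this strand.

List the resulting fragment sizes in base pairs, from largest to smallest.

SmaI sites (CCCGGG) start at positions 17, 72, 96.
SmaI cuts after base 3 of each site, so after positions 19, 74, 98.
NdeI sites (CATATG) start at positions 5, 43, 57.
NdeI cuts after base 2 of each site, so after positions 6, 44, 58.
Combined cut positions: 6, 19, 44, 58, 74, 98.
Circular molecule, 6 cuts → 6 fragments:
  7–19 → 13 bp
  20–44 → 25 bp
  45–58 → 14 bp
  59–74 → 16 bp
  75–98 → 24 bp
  99–118 then 1–6 → 20 + 6 = 26 bp
Sorted largest to smallest: 26, 25, 24, 16, 14, 13 bp.

26, 25, 24, 16, 14, 13 bp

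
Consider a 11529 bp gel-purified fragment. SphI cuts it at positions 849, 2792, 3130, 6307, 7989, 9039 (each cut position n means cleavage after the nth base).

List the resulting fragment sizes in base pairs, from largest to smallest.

3177, 2490, 1943, 1682, 1050, 849, 338 bp

Linear molecule, 6 cuts → 7 fragments:
  849 − 0 = 849 bp
  2792 − 849 = 1943 bp
  3130 − 2792 = 338 bp
  6307 − 3130 = 3177 bp
  7989 − 6307 = 1682 bp
  9039 − 7989 = 1050 bp
  11529 − 9039 = 2490 bp
Sorted largest to smallest: 3177, 2490, 1943, 1682, 1050, 849, 338 bp.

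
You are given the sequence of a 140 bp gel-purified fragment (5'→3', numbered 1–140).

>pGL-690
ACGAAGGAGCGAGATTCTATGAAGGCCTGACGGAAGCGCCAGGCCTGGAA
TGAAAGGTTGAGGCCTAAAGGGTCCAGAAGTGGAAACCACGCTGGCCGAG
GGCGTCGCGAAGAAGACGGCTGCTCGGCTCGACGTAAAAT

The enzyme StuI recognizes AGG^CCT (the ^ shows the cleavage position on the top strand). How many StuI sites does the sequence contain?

AGGCCT occurs starting at positions 23, 41, 61.
StuI cuts at 3 sites.

3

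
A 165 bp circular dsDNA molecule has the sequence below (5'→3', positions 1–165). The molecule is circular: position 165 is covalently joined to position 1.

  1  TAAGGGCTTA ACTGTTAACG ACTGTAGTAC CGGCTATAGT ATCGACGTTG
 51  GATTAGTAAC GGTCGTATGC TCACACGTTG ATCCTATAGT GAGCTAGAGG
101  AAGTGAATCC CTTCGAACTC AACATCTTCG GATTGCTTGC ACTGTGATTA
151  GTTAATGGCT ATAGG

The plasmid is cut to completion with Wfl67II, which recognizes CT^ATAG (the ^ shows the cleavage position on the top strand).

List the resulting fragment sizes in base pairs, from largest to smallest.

Wfl67II sites (CTATAG) start at positions 34, 84, 159.
Wfl67II cuts after base 2 of each site, so after positions 35, 85, 160.
Circular molecule, 3 cuts → 3 fragments:
  36–85 → 50 bp
  86–160 → 75 bp
  161–165 then 1–35 → 5 + 35 = 40 bp
Sorted largest to smallest: 75, 50, 40 bp.

75, 50, 40 bp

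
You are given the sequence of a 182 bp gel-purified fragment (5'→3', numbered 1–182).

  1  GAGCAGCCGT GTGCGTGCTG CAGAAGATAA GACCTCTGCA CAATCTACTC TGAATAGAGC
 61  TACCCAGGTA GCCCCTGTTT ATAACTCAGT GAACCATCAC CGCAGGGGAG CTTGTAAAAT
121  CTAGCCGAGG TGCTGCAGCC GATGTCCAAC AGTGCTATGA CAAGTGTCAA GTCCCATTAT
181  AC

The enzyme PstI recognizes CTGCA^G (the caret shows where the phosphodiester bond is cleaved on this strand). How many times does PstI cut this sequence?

2

CTGCAG occurs starting at positions 18, 133.
PstI cuts at 2 sites.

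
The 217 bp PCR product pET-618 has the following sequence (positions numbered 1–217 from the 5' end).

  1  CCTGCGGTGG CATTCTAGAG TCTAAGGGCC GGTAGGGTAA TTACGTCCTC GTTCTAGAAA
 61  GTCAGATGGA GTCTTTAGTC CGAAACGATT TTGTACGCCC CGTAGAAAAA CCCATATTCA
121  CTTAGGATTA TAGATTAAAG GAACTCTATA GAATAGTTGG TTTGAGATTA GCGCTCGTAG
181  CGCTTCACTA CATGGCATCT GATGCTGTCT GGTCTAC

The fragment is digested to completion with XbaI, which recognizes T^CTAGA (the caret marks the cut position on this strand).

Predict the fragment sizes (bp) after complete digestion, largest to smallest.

164, 39, 14 bp

XbaI sites (TCTAGA) start at positions 14, 53.
XbaI cuts after the first base of each site, so after positions 14, 53.
Linear molecule, 2 cuts → 3 fragments:
  1–14 → 14 bp
  15–53 → 39 bp
  54–217 → 164 bp
Sorted largest to smallest: 164, 39, 14 bp.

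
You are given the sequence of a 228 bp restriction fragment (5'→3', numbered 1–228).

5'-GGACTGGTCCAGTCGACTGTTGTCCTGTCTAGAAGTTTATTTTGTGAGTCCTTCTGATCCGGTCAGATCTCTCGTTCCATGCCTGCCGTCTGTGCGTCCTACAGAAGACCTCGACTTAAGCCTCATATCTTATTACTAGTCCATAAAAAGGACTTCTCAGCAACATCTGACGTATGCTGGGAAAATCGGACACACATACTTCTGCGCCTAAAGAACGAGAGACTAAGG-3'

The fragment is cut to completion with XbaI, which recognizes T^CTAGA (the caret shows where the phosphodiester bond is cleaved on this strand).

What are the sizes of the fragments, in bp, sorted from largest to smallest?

200, 28 bp

The XbaI site (TCTAGA) starts at position 28.
XbaI cuts after the first base of each site, so after position 28.
Linear molecule, 1 cut → 2 fragments:
  1–28 → 28 bp
  29–228 → 200 bp
Sorted largest to smallest: 200, 28 bp.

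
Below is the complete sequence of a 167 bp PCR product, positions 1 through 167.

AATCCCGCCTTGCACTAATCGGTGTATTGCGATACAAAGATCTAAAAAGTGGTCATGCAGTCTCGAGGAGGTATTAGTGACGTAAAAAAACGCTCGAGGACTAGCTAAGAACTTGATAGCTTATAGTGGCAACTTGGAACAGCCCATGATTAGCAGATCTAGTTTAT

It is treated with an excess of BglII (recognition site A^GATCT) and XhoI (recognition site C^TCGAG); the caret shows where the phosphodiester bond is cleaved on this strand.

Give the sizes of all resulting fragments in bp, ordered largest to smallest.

BglII sites (AGATCT) start at positions 38, 155.
BglII cuts after the first base of each site, so after positions 38, 155.
XhoI sites (CTCGAG) start at positions 62, 93.
XhoI cuts after the first base of each site, so after positions 62, 93.
Combined cut positions: 38, 62, 93, 155.
Linear molecule, 4 cuts → 5 fragments:
  1–38 → 38 bp
  39–62 → 24 bp
  63–93 → 31 bp
  94–155 → 62 bp
  156–167 → 12 bp
Sorted largest to smallest: 62, 38, 31, 24, 12 bp.

62, 38, 31, 24, 12 bp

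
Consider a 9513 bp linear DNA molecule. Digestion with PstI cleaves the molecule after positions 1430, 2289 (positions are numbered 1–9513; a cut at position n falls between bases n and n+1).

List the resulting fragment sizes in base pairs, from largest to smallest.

Linear molecule, 2 cuts → 3 fragments:
  1430 − 0 = 1430 bp
  2289 − 1430 = 859 bp
  9513 − 2289 = 7224 bp
Sorted largest to smallest: 7224, 1430, 859 bp.

7224, 1430, 859 bp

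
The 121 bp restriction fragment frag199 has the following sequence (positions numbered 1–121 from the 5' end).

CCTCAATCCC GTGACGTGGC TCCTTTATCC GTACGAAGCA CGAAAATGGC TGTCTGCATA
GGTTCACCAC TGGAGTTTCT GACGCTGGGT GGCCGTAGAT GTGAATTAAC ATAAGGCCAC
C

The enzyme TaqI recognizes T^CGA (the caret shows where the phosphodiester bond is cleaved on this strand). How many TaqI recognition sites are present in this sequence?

0

No occurrence of TCGA is present in the sequence.
TaqI does not cut: 0 sites.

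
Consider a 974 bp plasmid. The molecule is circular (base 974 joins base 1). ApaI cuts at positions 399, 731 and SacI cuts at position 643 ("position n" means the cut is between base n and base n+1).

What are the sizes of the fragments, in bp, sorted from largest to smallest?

Combined cut positions (sorted): 399, 643, 731.
Circular molecule, 3 cuts → 3 fragments:
  643 − 399 = 244 bp
  731 − 643 = 88 bp
  wrap: 974 − 731 + 399 = 642 bp
Sorted largest to smallest: 642, 244, 88 bp.

642, 244, 88 bp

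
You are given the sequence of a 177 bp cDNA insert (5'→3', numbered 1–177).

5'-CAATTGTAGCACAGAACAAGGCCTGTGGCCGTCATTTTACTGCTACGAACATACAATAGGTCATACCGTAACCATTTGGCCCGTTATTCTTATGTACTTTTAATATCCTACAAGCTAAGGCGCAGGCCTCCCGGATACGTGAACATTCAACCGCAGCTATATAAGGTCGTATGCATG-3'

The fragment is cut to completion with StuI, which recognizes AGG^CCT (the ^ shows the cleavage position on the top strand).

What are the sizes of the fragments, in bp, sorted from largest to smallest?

StuI sites (AGGCCT) start at positions 19, 124.
StuI cuts after base 3 of each site, so after positions 21, 126.
Linear molecule, 2 cuts → 3 fragments:
  1–21 → 21 bp
  22–126 → 105 bp
  127–177 → 51 bp
Sorted largest to smallest: 105, 51, 21 bp.

105, 51, 21 bp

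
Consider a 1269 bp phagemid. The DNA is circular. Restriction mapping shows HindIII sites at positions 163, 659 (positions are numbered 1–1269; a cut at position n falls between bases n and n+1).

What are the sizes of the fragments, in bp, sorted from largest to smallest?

773, 496 bp

Circular molecule, 2 cuts → 2 fragments:
  659 − 163 = 496 bp
  wrap: 1269 − 659 + 163 = 773 bp
Sorted largest to smallest: 773, 496 bp.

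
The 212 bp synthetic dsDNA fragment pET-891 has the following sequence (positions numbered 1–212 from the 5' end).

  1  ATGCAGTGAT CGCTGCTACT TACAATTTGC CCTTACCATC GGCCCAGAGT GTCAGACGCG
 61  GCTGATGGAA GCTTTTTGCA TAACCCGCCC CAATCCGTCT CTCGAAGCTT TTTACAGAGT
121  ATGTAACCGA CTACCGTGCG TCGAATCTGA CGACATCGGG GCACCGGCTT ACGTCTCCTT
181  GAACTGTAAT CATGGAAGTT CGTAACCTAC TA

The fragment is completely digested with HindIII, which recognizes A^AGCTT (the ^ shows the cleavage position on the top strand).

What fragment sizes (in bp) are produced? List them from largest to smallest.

HindIII sites (AAGCTT) start at positions 69, 105.
HindIII cuts after the first base of each site, so after positions 69, 105.
Linear molecule, 2 cuts → 3 fragments:
  1–69 → 69 bp
  70–105 → 36 bp
  106–212 → 107 bp
Sorted largest to smallest: 107, 69, 36 bp.

107, 69, 36 bp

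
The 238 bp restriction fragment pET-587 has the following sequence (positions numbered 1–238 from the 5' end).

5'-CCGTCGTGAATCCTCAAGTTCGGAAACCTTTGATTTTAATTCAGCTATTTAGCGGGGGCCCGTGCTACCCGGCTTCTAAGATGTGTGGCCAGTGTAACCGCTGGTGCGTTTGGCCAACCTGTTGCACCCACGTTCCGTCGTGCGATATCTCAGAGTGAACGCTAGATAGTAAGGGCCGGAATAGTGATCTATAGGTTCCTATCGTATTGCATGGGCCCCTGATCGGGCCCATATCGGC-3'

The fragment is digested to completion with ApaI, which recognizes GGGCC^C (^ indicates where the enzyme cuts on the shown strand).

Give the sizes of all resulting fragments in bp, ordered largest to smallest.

157, 60, 12, 9 bp

ApaI sites (GGGCCC) start at positions 56, 213, 225.
ApaI cuts after base 5 of each site (before the last base), so after positions 60, 217, 229.
Linear molecule, 3 cuts → 4 fragments:
  1–60 → 60 bp
  61–217 → 157 bp
  218–229 → 12 bp
  230–238 → 9 bp
Sorted largest to smallest: 157, 60, 12, 9 bp.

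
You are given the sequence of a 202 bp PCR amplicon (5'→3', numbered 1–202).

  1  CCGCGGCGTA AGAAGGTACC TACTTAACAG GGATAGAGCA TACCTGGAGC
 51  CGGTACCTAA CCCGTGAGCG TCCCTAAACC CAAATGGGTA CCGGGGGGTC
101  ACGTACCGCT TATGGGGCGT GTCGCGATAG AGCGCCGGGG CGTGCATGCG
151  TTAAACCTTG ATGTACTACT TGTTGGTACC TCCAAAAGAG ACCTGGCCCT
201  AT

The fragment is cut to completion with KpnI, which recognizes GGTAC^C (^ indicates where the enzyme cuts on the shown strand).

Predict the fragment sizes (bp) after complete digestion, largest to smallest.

88, 37, 35, 23, 19 bp

KpnI sites (GGTACC) start at positions 15, 52, 87, 175.
KpnI cuts after base 5 of each site (before the last base), so after positions 19, 56, 91, 179.
Linear molecule, 4 cuts → 5 fragments:
  1–19 → 19 bp
  20–56 → 37 bp
  57–91 → 35 bp
  92–179 → 88 bp
  180–202 → 23 bp
Sorted largest to smallest: 88, 37, 35, 23, 19 bp.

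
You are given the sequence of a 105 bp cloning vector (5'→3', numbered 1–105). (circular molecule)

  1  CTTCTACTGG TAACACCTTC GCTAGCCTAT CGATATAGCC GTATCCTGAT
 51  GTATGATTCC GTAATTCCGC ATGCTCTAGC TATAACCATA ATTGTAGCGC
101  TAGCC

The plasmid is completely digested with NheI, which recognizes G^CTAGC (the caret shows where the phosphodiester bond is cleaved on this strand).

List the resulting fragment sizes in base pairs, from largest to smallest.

NheI sites (GCTAGC) start at positions 21, 99.
NheI cuts after the first base of each site, so after positions 21, 99.
Circular molecule, 2 cuts → 2 fragments:
  22–99 → 78 bp
  100–105 then 1–21 → 6 + 21 = 27 bp
Sorted largest to smallest: 78, 27 bp.

78, 27 bp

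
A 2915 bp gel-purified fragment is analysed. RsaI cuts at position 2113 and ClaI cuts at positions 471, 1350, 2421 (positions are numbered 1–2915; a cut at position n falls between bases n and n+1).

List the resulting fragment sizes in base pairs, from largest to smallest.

879, 763, 494, 471, 308 bp

Combined cut positions (sorted): 471, 1350, 2113, 2421.
Linear molecule, 4 cuts → 5 fragments:
  471 − 0 = 471 bp
  1350 − 471 = 879 bp
  2113 − 1350 = 763 bp
  2421 − 2113 = 308 bp
  2915 − 2421 = 494 bp
Sorted largest to smallest: 879, 763, 494, 471, 308 bp.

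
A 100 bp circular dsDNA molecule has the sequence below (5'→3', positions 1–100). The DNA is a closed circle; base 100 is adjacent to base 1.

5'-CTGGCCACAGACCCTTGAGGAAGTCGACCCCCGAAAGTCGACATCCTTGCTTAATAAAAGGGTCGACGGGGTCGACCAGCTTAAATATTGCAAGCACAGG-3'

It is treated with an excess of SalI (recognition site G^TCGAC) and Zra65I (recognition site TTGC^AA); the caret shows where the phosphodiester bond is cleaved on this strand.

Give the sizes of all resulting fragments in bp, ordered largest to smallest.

32, 25, 20, 14, 9 bp

SalI sites (GTCGAC) start at positions 23, 37, 62, 71.
SalI cuts after the first base of each site, so after positions 23, 37, 62, 71.
The Zra65I site (TTGCAA) starts at position 88.
Zra65I cuts after base 4 of each site, so after position 91.
Combined cut positions: 23, 37, 62, 71, 91.
Circular molecule, 5 cuts → 5 fragments:
  24–37 → 14 bp
  38–62 → 25 bp
  63–71 → 9 bp
  72–91 → 20 bp
  92–100 then 1–23 → 9 + 23 = 32 bp
Sorted largest to smallest: 32, 25, 20, 14, 9 bp.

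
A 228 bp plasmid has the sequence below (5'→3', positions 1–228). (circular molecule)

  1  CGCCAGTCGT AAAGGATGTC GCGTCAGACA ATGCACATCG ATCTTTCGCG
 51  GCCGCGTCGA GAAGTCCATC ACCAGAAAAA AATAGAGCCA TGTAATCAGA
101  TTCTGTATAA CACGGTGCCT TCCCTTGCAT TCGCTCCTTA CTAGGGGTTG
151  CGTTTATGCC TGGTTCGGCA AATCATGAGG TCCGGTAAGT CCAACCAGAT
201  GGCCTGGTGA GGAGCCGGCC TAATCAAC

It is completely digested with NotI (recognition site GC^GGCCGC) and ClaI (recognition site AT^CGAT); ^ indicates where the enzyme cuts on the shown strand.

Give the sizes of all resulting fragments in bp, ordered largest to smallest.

217, 11 bp

The NotI site (GCGGCCGC) starts at position 48.
NotI cuts after base 2 of each site, so after position 49.
The ClaI site (ATCGAT) starts at position 37.
ClaI cuts after base 2 of each site, so after position 38.
Combined cut positions: 38, 49.
Circular molecule, 2 cuts → 2 fragments:
  39–49 → 11 bp
  50–228 then 1–38 → 179 + 38 = 217 bp
Sorted largest to smallest: 217, 11 bp.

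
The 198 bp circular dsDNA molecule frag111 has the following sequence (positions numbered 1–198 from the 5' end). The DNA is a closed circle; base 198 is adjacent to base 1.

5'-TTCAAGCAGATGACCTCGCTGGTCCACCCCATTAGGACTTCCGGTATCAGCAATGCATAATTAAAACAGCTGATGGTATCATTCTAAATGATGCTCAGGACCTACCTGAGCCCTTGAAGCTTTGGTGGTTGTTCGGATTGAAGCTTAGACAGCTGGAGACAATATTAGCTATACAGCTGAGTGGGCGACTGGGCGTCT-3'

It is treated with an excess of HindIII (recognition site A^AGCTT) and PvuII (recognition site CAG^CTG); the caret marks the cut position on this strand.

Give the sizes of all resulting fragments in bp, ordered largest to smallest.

HindIII sites (AAGCTT) start at positions 117, 141.
HindIII cuts after the first base of each site, so after positions 117, 141.
PvuII sites (CAGCTG) start at positions 67, 150, 174.
PvuII cuts after base 3 of each site, so after positions 69, 152, 176.
Combined cut positions: 69, 117, 141, 152, 176.
Circular molecule, 5 cuts → 5 fragments:
  70–117 → 48 bp
  118–141 → 24 bp
  142–152 → 11 bp
  153–176 → 24 bp
  177–198 then 1–69 → 22 + 69 = 91 bp
Sorted largest to smallest: 91, 48, 24, 24, 11 bp.

91, 48, 24, 24, 11 bp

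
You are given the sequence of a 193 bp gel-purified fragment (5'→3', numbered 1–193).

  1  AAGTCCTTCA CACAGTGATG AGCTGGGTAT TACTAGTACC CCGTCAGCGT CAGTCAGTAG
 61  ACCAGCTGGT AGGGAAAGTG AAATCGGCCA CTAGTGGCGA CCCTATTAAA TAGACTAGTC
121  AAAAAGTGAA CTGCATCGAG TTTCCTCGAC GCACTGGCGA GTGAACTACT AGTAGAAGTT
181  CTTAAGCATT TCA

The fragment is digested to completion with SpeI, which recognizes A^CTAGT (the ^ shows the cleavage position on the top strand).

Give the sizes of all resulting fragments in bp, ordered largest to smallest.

SpeI sites (ACTAGT) start at positions 32, 90, 114, 168.
SpeI cuts after the first base of each site, so after positions 32, 90, 114, 168.
Linear molecule, 4 cuts → 5 fragments:
  1–32 → 32 bp
  33–90 → 58 bp
  91–114 → 24 bp
  115–168 → 54 bp
  169–193 → 25 bp
Sorted largest to smallest: 58, 54, 32, 25, 24 bp.

58, 54, 32, 25, 24 bp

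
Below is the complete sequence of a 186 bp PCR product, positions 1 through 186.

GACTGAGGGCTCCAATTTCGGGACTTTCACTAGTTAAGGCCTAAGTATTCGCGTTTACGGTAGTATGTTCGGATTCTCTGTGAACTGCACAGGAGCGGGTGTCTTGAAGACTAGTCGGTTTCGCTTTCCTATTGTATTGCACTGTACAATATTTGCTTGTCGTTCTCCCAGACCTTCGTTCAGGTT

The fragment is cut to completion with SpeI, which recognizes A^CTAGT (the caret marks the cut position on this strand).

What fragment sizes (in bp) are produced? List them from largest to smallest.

SpeI sites (ACTAGT) start at positions 29, 110.
SpeI cuts after the first base of each site, so after positions 29, 110.
Linear molecule, 2 cuts → 3 fragments:
  1–29 → 29 bp
  30–110 → 81 bp
  111–186 → 76 bp
Sorted largest to smallest: 81, 76, 29 bp.

81, 76, 29 bp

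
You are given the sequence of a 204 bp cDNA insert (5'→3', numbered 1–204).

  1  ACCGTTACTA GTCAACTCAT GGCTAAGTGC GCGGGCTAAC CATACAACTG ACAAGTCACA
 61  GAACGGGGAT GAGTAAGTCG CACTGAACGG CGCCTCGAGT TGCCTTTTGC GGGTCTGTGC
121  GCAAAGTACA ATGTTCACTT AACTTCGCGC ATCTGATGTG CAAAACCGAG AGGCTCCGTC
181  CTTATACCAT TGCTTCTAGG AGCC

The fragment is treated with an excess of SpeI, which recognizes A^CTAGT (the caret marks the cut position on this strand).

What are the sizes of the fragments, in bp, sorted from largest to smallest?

197, 7 bp

The SpeI site (ACTAGT) starts at position 7.
SpeI cuts after the first base of each site, so after position 7.
Linear molecule, 1 cut → 2 fragments:
  1–7 → 7 bp
  8–204 → 197 bp
Sorted largest to smallest: 197, 7 bp.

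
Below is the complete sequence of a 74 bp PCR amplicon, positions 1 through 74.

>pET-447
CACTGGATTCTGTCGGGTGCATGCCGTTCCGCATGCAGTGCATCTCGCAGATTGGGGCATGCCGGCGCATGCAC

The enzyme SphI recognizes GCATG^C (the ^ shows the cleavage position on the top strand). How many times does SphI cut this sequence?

4

GCATGC occurs starting at positions 19, 31, 57, 67.
SphI cuts at 4 sites.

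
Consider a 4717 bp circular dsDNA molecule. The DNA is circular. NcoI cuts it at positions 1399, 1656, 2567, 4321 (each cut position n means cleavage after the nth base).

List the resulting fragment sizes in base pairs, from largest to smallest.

1795, 1754, 911, 257 bp

Circular molecule, 4 cuts → 4 fragments:
  1656 − 1399 = 257 bp
  2567 − 1656 = 911 bp
  4321 − 2567 = 1754 bp
  wrap: 4717 − 4321 + 1399 = 1795 bp
Sorted largest to smallest: 1795, 1754, 911, 257 bp.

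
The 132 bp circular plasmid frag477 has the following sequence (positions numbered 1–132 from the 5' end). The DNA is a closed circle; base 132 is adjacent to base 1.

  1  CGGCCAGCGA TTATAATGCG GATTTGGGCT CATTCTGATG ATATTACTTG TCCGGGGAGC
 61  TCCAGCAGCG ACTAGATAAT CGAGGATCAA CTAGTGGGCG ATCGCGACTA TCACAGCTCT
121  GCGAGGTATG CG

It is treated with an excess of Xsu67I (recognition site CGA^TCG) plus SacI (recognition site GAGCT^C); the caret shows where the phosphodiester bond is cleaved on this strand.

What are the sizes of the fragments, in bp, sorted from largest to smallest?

The Xsu67I site (CGATCG) starts at position 99.
Xsu67I cuts after base 3 of each site, so after position 101.
The SacI site (GAGCTC) starts at position 57.
SacI cuts after base 5 of each site (before the last base), so after position 61.
Combined cut positions: 61, 101.
Circular molecule, 2 cuts → 2 fragments:
  62–101 → 40 bp
  102–132 then 1–61 → 31 + 61 = 92 bp
Sorted largest to smallest: 92, 40 bp.

92, 40 bp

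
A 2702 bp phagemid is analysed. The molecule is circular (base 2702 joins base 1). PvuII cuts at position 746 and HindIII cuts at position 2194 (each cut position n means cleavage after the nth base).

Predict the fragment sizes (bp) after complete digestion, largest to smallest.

Combined cut positions (sorted): 746, 2194.
Circular molecule, 2 cuts → 2 fragments:
  2194 − 746 = 1448 bp
  wrap: 2702 − 2194 + 746 = 1254 bp
Sorted largest to smallest: 1448, 1254 bp.

1448, 1254 bp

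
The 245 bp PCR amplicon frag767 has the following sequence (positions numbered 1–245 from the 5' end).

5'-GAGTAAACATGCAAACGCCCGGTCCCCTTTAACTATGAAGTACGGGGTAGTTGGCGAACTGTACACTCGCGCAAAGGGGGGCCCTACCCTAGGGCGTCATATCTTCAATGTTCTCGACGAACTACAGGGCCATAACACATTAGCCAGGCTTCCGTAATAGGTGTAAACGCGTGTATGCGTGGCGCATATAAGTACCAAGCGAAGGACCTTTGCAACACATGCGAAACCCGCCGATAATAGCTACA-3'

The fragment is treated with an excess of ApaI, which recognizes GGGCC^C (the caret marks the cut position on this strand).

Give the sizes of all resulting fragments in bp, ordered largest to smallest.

162, 83 bp

The ApaI site (GGGCCC) starts at position 79.
ApaI cuts after base 5 of each site (before the last base), so after position 83.
Linear molecule, 1 cut → 2 fragments:
  1–83 → 83 bp
  84–245 → 162 bp
Sorted largest to smallest: 162, 83 bp.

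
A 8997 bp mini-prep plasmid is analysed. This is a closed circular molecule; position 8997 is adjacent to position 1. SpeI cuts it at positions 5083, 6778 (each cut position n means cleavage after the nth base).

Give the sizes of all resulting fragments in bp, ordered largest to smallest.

7302, 1695 bp

Circular molecule, 2 cuts → 2 fragments:
  6778 − 5083 = 1695 bp
  wrap: 8997 − 6778 + 5083 = 7302 bp
Sorted largest to smallest: 7302, 1695 bp.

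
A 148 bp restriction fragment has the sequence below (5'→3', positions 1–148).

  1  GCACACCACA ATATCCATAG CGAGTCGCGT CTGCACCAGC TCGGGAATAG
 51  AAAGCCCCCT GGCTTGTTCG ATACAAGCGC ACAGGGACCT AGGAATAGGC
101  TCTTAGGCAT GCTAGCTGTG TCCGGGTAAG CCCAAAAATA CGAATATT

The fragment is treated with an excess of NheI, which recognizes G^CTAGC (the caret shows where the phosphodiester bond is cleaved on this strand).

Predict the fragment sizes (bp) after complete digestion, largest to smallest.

111, 37 bp

The NheI site (GCTAGC) starts at position 111.
NheI cuts after the first base of each site, so after position 111.
Linear molecule, 1 cut → 2 fragments:
  1–111 → 111 bp
  112–148 → 37 bp
Sorted largest to smallest: 111, 37 bp.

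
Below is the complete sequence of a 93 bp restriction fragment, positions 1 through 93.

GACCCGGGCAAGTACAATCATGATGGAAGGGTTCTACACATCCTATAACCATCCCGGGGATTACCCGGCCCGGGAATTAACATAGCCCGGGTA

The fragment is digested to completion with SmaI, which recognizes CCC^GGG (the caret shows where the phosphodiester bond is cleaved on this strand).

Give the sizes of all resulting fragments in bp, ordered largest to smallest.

SmaI sites (CCCGGG) start at positions 3, 53, 69, 86.
SmaI cuts after base 3 of each site, so after positions 5, 55, 71, 88.
Linear molecule, 4 cuts → 5 fragments:
  1–5 → 5 bp
  6–55 → 50 bp
  56–71 → 16 bp
  72–88 → 17 bp
  89–93 → 5 bp
Sorted largest to smallest: 50, 17, 16, 5, 5 bp.

50, 17, 16, 5, 5 bp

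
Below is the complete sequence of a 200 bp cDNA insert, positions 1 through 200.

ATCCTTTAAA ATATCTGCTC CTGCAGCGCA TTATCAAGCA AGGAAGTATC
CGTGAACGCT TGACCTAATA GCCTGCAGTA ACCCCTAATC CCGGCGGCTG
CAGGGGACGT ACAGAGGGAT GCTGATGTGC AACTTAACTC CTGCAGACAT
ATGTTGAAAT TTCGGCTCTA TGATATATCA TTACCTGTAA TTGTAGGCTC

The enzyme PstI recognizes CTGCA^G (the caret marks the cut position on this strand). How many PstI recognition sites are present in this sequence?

4

CTGCAG occurs starting at positions 21, 73, 98, 141.
PstI cuts at 4 sites.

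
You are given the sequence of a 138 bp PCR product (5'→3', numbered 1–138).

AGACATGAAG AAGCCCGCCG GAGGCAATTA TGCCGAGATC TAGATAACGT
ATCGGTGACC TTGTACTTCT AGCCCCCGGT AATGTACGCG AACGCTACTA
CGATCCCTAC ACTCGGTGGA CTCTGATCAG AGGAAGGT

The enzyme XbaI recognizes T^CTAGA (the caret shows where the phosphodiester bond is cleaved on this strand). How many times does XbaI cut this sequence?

1

TCTAGA occurs starting at position 39.
XbaI cuts at 1 site.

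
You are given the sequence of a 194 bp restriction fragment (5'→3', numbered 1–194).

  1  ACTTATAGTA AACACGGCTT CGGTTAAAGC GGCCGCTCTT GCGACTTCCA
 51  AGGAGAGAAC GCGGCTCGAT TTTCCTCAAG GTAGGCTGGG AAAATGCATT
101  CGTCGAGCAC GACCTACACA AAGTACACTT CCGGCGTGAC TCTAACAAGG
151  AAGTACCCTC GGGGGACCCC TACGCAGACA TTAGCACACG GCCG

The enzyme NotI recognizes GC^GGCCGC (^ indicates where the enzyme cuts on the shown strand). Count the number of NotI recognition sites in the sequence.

GCGGCCGC occurs starting at position 29.
NotI cuts at 1 site.

1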